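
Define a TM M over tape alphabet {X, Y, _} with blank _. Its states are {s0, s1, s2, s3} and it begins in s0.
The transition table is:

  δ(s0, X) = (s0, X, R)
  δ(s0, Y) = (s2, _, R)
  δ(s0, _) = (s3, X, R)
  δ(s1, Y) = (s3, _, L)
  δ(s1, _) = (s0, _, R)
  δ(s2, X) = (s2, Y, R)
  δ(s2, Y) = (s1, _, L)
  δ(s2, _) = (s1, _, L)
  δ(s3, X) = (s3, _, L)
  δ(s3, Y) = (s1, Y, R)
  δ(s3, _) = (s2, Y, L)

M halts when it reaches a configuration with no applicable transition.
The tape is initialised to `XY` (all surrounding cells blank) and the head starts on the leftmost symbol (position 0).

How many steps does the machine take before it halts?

state=s0 head=0 tape=___[X]Y__   (s0,X)→(s0,X,R)
state=s0 head=1 tape=___X[Y]__   (s0,Y)→(s2,_,R)
state=s2 head=2 tape=___X_[_]_   (s2,_)→(s1,_,L)
state=s1 head=1 tape=___X[_]__   (s1,_)→(s0,_,R)
state=s0 head=2 tape=___X_[_]_   (s0,_)→(s3,X,R)
state=s3 head=3 tape=___X_X[_]   (s3,_)→(s2,Y,L)
state=s2 head=2 tape=___X_[X]Y   (s2,X)→(s2,Y,R)
state=s2 head=3 tape=___X_Y[Y]   (s2,Y)→(s1,_,L)
state=s1 head=2 tape=___X_[Y]_   (s1,Y)→(s3,_,L)
state=s3 head=1 tape=___X[_]__   (s3,_)→(s2,Y,L)
state=s2 head=0 tape=___[X]Y__   (s2,X)→(s2,Y,R)
state=s2 head=1 tape=___Y[Y]__   (s2,Y)→(s1,_,L)
state=s1 head=0 tape=___[Y]___   (s1,Y)→(s3,_,L)
state=s3 head=-1 tape=__[_]____   (s3,_)→(s2,Y,L)
state=s2 head=-2 tape=_[_]Y____   (s2,_)→(s1,_,L)
state=s1 head=-3 tape=[_]_Y____   (s1,_)→(s0,_,R)
state=s0 head=-2 tape=_[_]Y____   (s0,_)→(s3,X,R)
state=s3 head=-1 tape=_X[Y]____   (s3,Y)→(s1,Y,R)
state=s1 head=0 tape=_XY[_]___   (s1,_)→(s0,_,R)
state=s0 head=1 tape=_XY_[_]__   (s0,_)→(s3,X,R)
state=s3 head=2 tape=_XY_X[_]_   (s3,_)→(s2,Y,L)
state=s2 head=1 tape=_XY_[X]Y_   (s2,X)→(s2,Y,R)
state=s2 head=2 tape=_XY_Y[Y]_   (s2,Y)→(s1,_,L)
state=s1 head=1 tape=_XY_[Y]__   (s1,Y)→(s3,_,L)
state=s3 head=0 tape=_XY[_]___   (s3,_)→(s2,Y,L)
state=s2 head=-1 tape=_X[Y]Y___   (s2,Y)→(s1,_,L)
state=s1 head=-2 tape=_[X]_Y___
M halts after 26 transitions.

26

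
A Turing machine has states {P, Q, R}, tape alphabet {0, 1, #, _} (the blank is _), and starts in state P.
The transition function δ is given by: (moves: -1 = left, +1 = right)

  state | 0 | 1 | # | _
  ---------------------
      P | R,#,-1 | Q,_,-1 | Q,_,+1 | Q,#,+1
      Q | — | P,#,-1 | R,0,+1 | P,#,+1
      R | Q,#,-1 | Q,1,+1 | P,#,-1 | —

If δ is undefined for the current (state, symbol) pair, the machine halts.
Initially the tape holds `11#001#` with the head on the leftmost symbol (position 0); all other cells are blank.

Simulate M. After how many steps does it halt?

state=P head=0 tape=_[1]1#001#   (P,1)→(Q,_,-1)
state=Q head=-1 tape=[_]_1#001#   (Q,_)→(P,#,+1)
state=P head=0 tape=#[_]1#001#   (P,_)→(Q,#,+1)
state=Q head=1 tape=##[1]#001#   (Q,1)→(P,#,-1)
state=P head=0 tape=#[#]##001#   (P,#)→(Q,_,+1)
state=Q head=1 tape=#_[#]#001#   (Q,#)→(R,0,+1)
state=R head=2 tape=#_0[#]001#   (R,#)→(P,#,-1)
state=P head=1 tape=#_[0]#001#   (P,0)→(R,#,-1)
state=R head=0 tape=#[_]##001#
M halts after 8 transitions.

8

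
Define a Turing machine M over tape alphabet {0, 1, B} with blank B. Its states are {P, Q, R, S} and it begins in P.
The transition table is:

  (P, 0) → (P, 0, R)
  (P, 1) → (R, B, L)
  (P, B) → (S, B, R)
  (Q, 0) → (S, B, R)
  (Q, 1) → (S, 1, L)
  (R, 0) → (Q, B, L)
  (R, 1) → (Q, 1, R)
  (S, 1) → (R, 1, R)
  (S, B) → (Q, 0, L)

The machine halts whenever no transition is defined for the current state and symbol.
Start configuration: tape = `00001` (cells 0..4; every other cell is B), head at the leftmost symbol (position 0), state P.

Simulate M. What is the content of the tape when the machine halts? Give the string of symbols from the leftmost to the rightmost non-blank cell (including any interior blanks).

state=P head=0 tape=[0]0001   (P,0)→(P,0,R)
state=P head=1 tape=0[0]001   (P,0)→(P,0,R)
state=P head=2 tape=00[0]01   (P,0)→(P,0,R)
state=P head=3 tape=000[0]1   (P,0)→(P,0,R)
state=P head=4 tape=0000[1]   (P,1)→(R,B,L)
state=R head=3 tape=000[0]B   (R,0)→(Q,B,L)
state=Q head=2 tape=00[0]BB   (Q,0)→(S,B,R)
state=S head=3 tape=00B[B]B   (S,B)→(Q,0,L)
state=Q head=2 tape=00[B]0B
The non-blank tape span at halt is 00B0.

00B0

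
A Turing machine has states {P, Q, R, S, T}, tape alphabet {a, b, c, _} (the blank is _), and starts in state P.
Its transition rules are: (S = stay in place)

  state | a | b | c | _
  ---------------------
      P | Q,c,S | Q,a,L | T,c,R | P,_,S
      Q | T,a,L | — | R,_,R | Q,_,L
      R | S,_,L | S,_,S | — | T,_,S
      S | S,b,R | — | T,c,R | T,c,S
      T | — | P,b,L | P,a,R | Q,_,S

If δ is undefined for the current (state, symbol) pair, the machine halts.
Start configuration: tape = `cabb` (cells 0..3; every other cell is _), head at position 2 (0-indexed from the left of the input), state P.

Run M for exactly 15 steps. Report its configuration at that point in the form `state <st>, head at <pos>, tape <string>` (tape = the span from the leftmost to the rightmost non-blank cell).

state P, head at 2, tape aa_b

P | ca[b]b   read b → write a, move L, go to Q
Q | c[a]ab   read a → write a, move L, go to T
T | [c]aab   read c → write a, move R, go to P
P | a[a]ab   read a → write c, move S, go to Q
Q | a[c]ab   read c → write _, move R, go to R
R | a_[a]b   read a → write _, move L, go to S
S | a[_]_b   read _ → write c, move S, go to T
T | a[c]_b   read c → write a, move R, go to P
P | aa[_]b   read _ → write _, move S, go to P
P | aa[_]b   read _ → write _, move S, go to P
P | aa[_]b   read _ → write _, move S, go to P
P | aa[_]b   read _ → write _, move S, go to P
P | aa[_]b   read _ → write _, move S, go to P
P | aa[_]b   read _ → write _, move S, go to P
P | aa[_]b   read _ → write _, move S, go to P
P | aa[_]b
After 15 steps: state P, head at 2, tape aa_b.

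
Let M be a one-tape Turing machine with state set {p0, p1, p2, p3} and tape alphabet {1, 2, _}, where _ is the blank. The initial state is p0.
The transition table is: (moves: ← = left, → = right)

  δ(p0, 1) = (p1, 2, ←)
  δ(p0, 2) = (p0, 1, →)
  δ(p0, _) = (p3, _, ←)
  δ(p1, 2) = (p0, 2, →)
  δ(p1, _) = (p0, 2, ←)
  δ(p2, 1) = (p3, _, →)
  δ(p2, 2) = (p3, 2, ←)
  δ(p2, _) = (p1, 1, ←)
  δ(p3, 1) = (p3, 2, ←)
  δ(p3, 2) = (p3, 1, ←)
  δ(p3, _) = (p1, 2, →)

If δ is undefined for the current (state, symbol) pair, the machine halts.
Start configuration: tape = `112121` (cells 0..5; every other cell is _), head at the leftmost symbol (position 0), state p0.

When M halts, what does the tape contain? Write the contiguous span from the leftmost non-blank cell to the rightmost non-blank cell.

111122121

p0 | ___[1]12121   read 1 → write 2, move ←, go to p1
p1 | __[_]212121   read _ → write 2, move ←, go to p0
p0 | _[_]2212121   read _ → write _, move ←, go to p3
p3 | [_]_2212121   read _ → write 2, move →, go to p1
p1 | 2[_]2212121   read _ → write 2, move ←, go to p0
p0 | [2]22212121   read 2 → write 1, move →, go to p0
p0 | 1[2]2212121   read 2 → write 1, move →, go to p0
p0 | 11[2]212121   read 2 → write 1, move →, go to p0
p0 | 111[2]12121   read 2 → write 1, move →, go to p0
p0 | 1111[1]2121   read 1 → write 2, move ←, go to p1
p1 | 111[1]22121
The non-blank tape span at halt is 111122121.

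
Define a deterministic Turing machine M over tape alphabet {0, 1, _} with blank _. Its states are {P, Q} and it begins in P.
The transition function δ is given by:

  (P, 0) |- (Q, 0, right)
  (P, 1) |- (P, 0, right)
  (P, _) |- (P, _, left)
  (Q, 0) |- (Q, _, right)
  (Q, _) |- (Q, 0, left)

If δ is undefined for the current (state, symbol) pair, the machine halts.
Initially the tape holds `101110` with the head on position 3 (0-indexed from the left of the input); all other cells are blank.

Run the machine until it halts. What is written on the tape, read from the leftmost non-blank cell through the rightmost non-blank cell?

state=P head=3 tape=101[1]10____   (P,1)→(P,0,right)
state=P head=4 tape=1010[1]0____   (P,1)→(P,0,right)
state=P head=5 tape=10100[0]____   (P,0)→(Q,0,right)
state=Q head=6 tape=101000[_]___   (Q,_)→(Q,0,left)
state=Q head=5 tape=10100[0]0___   (Q,0)→(Q,_,right)
state=Q head=6 tape=10100_[0]___   (Q,0)→(Q,_,right)
state=Q head=7 tape=10100__[_]__   (Q,_)→(Q,0,left)
state=Q head=6 tape=10100_[_]0__   (Q,_)→(Q,0,left)
state=Q head=5 tape=10100[_]00__   (Q,_)→(Q,0,left)
state=Q head=4 tape=1010[0]000__   (Q,0)→(Q,_,right)
state=Q head=5 tape=1010_[0]00__   (Q,0)→(Q,_,right)
state=Q head=6 tape=1010__[0]0__   (Q,0)→(Q,_,right)
state=Q head=7 tape=1010___[0]__   (Q,0)→(Q,_,right)
state=Q head=8 tape=1010____[_]_   (Q,_)→(Q,0,left)
state=Q head=7 tape=1010___[_]0_   (Q,_)→(Q,0,left)
state=Q head=6 tape=1010__[_]00_   (Q,_)→(Q,0,left)
state=Q head=5 tape=1010_[_]000_   (Q,_)→(Q,0,left)
state=Q head=4 tape=1010[_]0000_   (Q,_)→(Q,0,left)
state=Q head=3 tape=101[0]00000_   (Q,0)→(Q,_,right)
state=Q head=4 tape=101_[0]0000_   (Q,0)→(Q,_,right)
state=Q head=5 tape=101__[0]000_   (Q,0)→(Q,_,right)
state=Q head=6 tape=101___[0]00_   (Q,0)→(Q,_,right)
state=Q head=7 tape=101____[0]0_   (Q,0)→(Q,_,right)
state=Q head=8 tape=101_____[0]_   (Q,0)→(Q,_,right)
state=Q head=9 tape=101______[_]   (Q,_)→(Q,0,left)
state=Q head=8 tape=101_____[_]0   (Q,_)→(Q,0,left)
state=Q head=7 tape=101____[_]00   (Q,_)→(Q,0,left)
state=Q head=6 tape=101___[_]000   (Q,_)→(Q,0,left)
state=Q head=5 tape=101__[_]0000   (Q,_)→(Q,0,left)
state=Q head=4 tape=101_[_]00000   (Q,_)→(Q,0,left)
state=Q head=3 tape=101[_]000000   (Q,_)→(Q,0,left)
state=Q head=2 tape=10[1]0000000
The non-blank tape span at halt is 1010000000.

1010000000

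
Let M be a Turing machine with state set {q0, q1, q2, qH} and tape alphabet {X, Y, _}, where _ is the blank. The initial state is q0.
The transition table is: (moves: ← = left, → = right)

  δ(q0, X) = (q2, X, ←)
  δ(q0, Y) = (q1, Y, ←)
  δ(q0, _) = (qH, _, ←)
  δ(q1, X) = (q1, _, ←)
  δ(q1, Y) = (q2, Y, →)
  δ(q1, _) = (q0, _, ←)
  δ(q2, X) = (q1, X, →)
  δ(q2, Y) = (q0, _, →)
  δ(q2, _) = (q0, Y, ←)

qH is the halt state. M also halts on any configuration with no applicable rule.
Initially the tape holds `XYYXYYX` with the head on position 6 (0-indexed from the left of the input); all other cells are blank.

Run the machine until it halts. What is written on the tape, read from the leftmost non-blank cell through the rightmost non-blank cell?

Y_YYYX

q0 | ___XYYXYY[X]   read X → write X, move ←, go to q2
q2 | ___XYYXY[Y]X   read Y → write _, move →, go to q0
q0 | ___XYYXY_[X]   read X → write X, move ←, go to q2
q2 | ___XYYXY[_]X   read _ → write Y, move ←, go to q0
q0 | ___XYYX[Y]YX   read Y → write Y, move ←, go to q1
q1 | ___XYY[X]YYX   read X → write _, move ←, go to q1
q1 | ___XY[Y]_YYX   read Y → write Y, move →, go to q2
q2 | ___XYY[_]YYX   read _ → write Y, move ←, go to q0
q0 | ___XY[Y]YYYX   read Y → write Y, move ←, go to q1
q1 | ___X[Y]YYYYX   read Y → write Y, move →, go to q2
q2 | ___XY[Y]YYYX   read Y → write _, move →, go to q0
q0 | ___XY_[Y]YYX   read Y → write Y, move ←, go to q1
q1 | ___XY[_]YYYX   read _ → write _, move ←, go to q0
q0 | ___X[Y]_YYYX   read Y → write Y, move ←, go to q1
q1 | ___[X]Y_YYYX   read X → write _, move ←, go to q1
q1 | __[_]_Y_YYYX   read _ → write _, move ←, go to q0
q0 | _[_]__Y_YYYX   read _ → write _, move ←, go to qH
qH | [_]___Y_YYYX
The non-blank tape span at halt is Y_YYYX.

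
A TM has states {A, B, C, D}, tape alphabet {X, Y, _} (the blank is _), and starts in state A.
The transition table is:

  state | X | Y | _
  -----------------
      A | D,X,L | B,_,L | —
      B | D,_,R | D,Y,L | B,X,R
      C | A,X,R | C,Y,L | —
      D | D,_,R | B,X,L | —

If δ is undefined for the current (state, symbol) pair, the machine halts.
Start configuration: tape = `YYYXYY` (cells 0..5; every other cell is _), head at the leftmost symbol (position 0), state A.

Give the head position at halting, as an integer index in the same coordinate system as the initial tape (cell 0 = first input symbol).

6

A | _[Y]YYXYY_   read Y → write _, move L, go to B
B | [_]_YYXYY_   read _ → write X, move R, go to B
B | X[_]YYXYY_   read _ → write X, move R, go to B
B | XX[Y]YXYY_   read Y → write Y, move L, go to D
D | X[X]YYXYY_   read X → write _, move R, go to D
D | X_[Y]YXYY_   read Y → write X, move L, go to B
B | X[_]XYXYY_   read _ → write X, move R, go to B
B | XX[X]YXYY_   read X → write _, move R, go to D
D | XX_[Y]XYY_   read Y → write X, move L, go to B
B | XX[_]XXYY_   read _ → write X, move R, go to B
B | XXX[X]XYY_   read X → write _, move R, go to D
D | XXX_[X]YY_   read X → write _, move R, go to D
D | XXX__[Y]Y_   read Y → write X, move L, go to B
B | XXX_[_]XY_   read _ → write X, move R, go to B
B | XXX_X[X]Y_   read X → write _, move R, go to D
D | XXX_X_[Y]_   read Y → write X, move L, go to B
B | XXX_X[_]X_   read _ → write X, move R, go to B
B | XXX_XX[X]_   read X → write _, move R, go to D
D | XXX_XX_[_]
At halt the head is at cell 6.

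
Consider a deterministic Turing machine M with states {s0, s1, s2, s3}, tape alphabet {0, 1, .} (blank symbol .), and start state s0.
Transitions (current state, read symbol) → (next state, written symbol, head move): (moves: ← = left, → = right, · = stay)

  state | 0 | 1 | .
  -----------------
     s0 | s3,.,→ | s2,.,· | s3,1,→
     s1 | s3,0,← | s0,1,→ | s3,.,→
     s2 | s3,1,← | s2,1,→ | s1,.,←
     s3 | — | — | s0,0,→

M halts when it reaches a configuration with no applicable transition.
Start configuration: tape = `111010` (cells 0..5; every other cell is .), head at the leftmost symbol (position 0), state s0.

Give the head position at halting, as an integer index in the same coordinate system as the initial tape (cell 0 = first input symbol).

s0 | .[1]11010   read 1 → write ., move ·, go to s2
s2 | .[.]11010   read . → write ., move ←, go to s1
s1 | [.].11010   read . → write ., move →, go to s3
s3 | .[.]11010   read . → write 0, move →, go to s0
s0 | .0[1]1010   read 1 → write ., move ·, go to s2
s2 | .0[.]1010   read . → write ., move ←, go to s1
s1 | .[0].1010   read 0 → write 0, move ←, go to s3
s3 | [.]0.1010   read . → write 0, move →, go to s0
s0 | 0[0].1010   read 0 → write ., move →, go to s3
s3 | 0.[.]1010   read . → write 0, move →, go to s0
s0 | 0.0[1]010   read 1 → write ., move ·, go to s2
s2 | 0.0[.]010   read . → write ., move ←, go to s1
s1 | 0.[0].010   read 0 → write 0, move ←, go to s3
s3 | 0[.]0.010   read . → write 0, move →, go to s0
s0 | 00[0].010   read 0 → write ., move →, go to s3
s3 | 00.[.]010   read . → write 0, move →, go to s0
s0 | 00.0[0]10   read 0 → write ., move →, go to s3
s3 | 00.0.[1]0
At halt the head is at cell 4.

4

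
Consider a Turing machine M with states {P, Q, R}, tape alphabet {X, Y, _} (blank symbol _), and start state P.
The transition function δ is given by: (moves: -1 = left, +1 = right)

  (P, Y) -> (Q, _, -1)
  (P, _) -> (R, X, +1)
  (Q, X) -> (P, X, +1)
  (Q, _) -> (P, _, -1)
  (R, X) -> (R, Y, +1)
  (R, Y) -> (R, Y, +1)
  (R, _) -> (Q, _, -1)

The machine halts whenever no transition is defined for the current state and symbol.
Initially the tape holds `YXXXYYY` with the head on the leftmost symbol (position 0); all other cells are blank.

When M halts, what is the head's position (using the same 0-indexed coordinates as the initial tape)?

P | __[Y]XXXYYY_   read Y → write _, move -1, go to Q
Q | _[_]_XXXYYY_   read _ → write _, move -1, go to P
P | [_]__XXXYYY_   read _ → write X, move +1, go to R
R | X[_]_XXXYYY_   read _ → write _, move -1, go to Q
Q | [X]__XXXYYY_   read X → write X, move +1, go to P
P | X[_]_XXXYYY_   read _ → write X, move +1, go to R
R | XX[_]XXXYYY_   read _ → write _, move -1, go to Q
Q | X[X]_XXXYYY_   read X → write X, move +1, go to P
P | XX[_]XXXYYY_   read _ → write X, move +1, go to R
R | XXX[X]XXYYY_   read X → write Y, move +1, go to R
R | XXXY[X]XYYY_   read X → write Y, move +1, go to R
R | XXXYY[X]YYY_   read X → write Y, move +1, go to R
R | XXXYYY[Y]YY_   read Y → write Y, move +1, go to R
R | XXXYYYY[Y]Y_   read Y → write Y, move +1, go to R
R | XXXYYYYY[Y]_   read Y → write Y, move +1, go to R
R | XXXYYYYYY[_]   read _ → write _, move -1, go to Q
Q | XXXYYYYY[Y]_
At halt the head is at cell 6.

6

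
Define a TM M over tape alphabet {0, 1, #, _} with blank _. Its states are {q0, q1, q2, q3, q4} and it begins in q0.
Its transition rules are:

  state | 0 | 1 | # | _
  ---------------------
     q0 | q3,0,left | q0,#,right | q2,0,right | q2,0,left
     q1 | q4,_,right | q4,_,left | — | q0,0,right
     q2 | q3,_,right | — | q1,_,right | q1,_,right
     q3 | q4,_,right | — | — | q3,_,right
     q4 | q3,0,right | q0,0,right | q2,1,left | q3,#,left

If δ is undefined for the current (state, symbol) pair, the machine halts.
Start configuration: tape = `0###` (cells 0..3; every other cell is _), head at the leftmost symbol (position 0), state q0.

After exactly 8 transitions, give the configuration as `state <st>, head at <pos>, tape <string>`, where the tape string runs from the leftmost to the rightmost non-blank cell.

state=q0 head=0 tape=_[0]###   (q0,0)→(q3,0,left)
state=q3 head=-1 tape=[_]0###   (q3,_)→(q3,_,right)
state=q3 head=0 tape=_[0]###   (q3,0)→(q4,_,right)
state=q4 head=1 tape=__[#]##   (q4,#)→(q2,1,left)
state=q2 head=0 tape=_[_]1##   (q2,_)→(q1,_,right)
state=q1 head=1 tape=__[1]##   (q1,1)→(q4,_,left)
state=q4 head=0 tape=_[_]_##   (q4,_)→(q3,#,left)
state=q3 head=-1 tape=[_]#_##   (q3,_)→(q3,_,right)
state=q3 head=0 tape=_[#]_##
After 8 steps: state q3, head at 0, tape #_##.

state q3, head at 0, tape #_##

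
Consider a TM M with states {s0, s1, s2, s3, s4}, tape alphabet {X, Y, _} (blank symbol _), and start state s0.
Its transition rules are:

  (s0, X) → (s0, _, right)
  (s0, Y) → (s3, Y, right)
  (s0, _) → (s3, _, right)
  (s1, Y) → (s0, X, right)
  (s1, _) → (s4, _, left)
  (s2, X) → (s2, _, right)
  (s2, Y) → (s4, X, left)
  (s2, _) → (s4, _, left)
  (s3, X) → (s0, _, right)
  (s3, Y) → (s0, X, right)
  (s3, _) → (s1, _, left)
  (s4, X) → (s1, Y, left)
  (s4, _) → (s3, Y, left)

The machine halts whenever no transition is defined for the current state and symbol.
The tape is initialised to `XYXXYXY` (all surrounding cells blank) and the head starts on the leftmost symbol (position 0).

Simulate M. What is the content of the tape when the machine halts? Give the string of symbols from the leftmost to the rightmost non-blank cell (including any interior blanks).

Y__Y_Y

state=s0 head=0 tape=[X]YXXYXY__   (s0,X)→(s0,_,right)
state=s0 head=1 tape=_[Y]XXYXY__   (s0,Y)→(s3,Y,right)
state=s3 head=2 tape=_Y[X]XYXY__   (s3,X)→(s0,_,right)
state=s0 head=3 tape=_Y_[X]YXY__   (s0,X)→(s0,_,right)
state=s0 head=4 tape=_Y__[Y]XY__   (s0,Y)→(s3,Y,right)
state=s3 head=5 tape=_Y__Y[X]Y__   (s3,X)→(s0,_,right)
state=s0 head=6 tape=_Y__Y_[Y]__   (s0,Y)→(s3,Y,right)
state=s3 head=7 tape=_Y__Y_Y[_]_   (s3,_)→(s1,_,left)
state=s1 head=6 tape=_Y__Y_[Y]__   (s1,Y)→(s0,X,right)
state=s0 head=7 tape=_Y__Y_X[_]_   (s0,_)→(s3,_,right)
state=s3 head=8 tape=_Y__Y_X_[_]   (s3,_)→(s1,_,left)
state=s1 head=7 tape=_Y__Y_X[_]_   (s1,_)→(s4,_,left)
state=s4 head=6 tape=_Y__Y_[X]__   (s4,X)→(s1,Y,left)
state=s1 head=5 tape=_Y__Y[_]Y__   (s1,_)→(s4,_,left)
state=s4 head=4 tape=_Y__[Y]_Y__
The non-blank tape span at halt is Y__Y_Y.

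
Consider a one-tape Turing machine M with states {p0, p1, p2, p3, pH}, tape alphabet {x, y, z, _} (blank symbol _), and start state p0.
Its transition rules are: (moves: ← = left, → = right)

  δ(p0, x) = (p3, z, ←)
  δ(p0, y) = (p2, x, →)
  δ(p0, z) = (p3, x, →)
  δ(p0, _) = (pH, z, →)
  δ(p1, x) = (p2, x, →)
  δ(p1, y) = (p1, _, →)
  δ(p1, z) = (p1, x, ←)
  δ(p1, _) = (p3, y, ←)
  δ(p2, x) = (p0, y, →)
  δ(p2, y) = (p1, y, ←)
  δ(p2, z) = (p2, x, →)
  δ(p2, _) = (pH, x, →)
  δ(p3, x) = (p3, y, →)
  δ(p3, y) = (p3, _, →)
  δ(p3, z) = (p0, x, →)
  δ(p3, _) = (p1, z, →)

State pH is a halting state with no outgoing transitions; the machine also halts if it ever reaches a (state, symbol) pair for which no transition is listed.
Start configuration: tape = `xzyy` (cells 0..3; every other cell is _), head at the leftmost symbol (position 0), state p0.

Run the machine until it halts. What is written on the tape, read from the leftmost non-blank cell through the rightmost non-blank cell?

state=p0 head=0 tape=___[x]zyy____   (p0,x)→(p3,z,←)
state=p3 head=-1 tape=__[_]zzyy____   (p3,_)→(p1,z,→)
state=p1 head=0 tape=__z[z]zyy____   (p1,z)→(p1,x,←)
state=p1 head=-1 tape=__[z]xzyy____   (p1,z)→(p1,x,←)
state=p1 head=-2 tape=_[_]xxzyy____   (p1,_)→(p3,y,←)
state=p3 head=-3 tape=[_]yxxzyy____   (p3,_)→(p1,z,→)
state=p1 head=-2 tape=z[y]xxzyy____   (p1,y)→(p1,_,→)
state=p1 head=-1 tape=z_[x]xzyy____   (p1,x)→(p2,x,→)
state=p2 head=0 tape=z_x[x]zyy____   (p2,x)→(p0,y,→)
state=p0 head=1 tape=z_xy[z]yy____   (p0,z)→(p3,x,→)
state=p3 head=2 tape=z_xyx[y]y____   (p3,y)→(p3,_,→)
state=p3 head=3 tape=z_xyx_[y]____   (p3,y)→(p3,_,→)
state=p3 head=4 tape=z_xyx__[_]___   (p3,_)→(p1,z,→)
state=p1 head=5 tape=z_xyx__z[_]__   (p1,_)→(p3,y,←)
state=p3 head=4 tape=z_xyx__[z]y__   (p3,z)→(p0,x,→)
state=p0 head=5 tape=z_xyx__x[y]__   (p0,y)→(p2,x,→)
state=p2 head=6 tape=z_xyx__xx[_]_   (p2,_)→(pH,x,→)
state=pH head=7 tape=z_xyx__xxx[_]
The non-blank tape span at halt is z_xyx__xxx.

z_xyx__xxx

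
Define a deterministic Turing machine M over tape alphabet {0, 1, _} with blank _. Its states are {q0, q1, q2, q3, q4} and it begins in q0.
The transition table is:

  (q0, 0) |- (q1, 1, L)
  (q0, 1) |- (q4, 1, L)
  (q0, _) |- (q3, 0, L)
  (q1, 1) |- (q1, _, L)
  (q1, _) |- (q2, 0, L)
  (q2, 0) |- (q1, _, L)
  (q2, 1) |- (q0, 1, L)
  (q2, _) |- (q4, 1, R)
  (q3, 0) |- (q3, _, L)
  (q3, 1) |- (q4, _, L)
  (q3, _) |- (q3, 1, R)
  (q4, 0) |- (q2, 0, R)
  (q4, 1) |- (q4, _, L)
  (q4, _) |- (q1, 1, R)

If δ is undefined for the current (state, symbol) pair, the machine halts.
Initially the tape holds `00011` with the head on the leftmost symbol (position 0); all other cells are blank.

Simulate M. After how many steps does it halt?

q0 | ____[0]0011   read 0 → write 1, move L, go to q1
q1 | ___[_]10011   read _ → write 0, move L, go to q2
q2 | __[_]010011   read _ → write 1, move R, go to q4
q4 | __1[0]10011   read 0 → write 0, move R, go to q2
q2 | __10[1]0011   read 1 → write 1, move L, go to q0
q0 | __1[0]10011   read 0 → write 1, move L, go to q1
q1 | __[1]110011   read 1 → write _, move L, go to q1
q1 | _[_]_110011   read _ → write 0, move L, go to q2
q2 | [_]0_110011   read _ → write 1, move R, go to q4
q4 | 1[0]_110011   read 0 → write 0, move R, go to q2
q2 | 10[_]110011   read _ → write 1, move R, go to q4
q4 | 101[1]10011   read 1 → write _, move L, go to q4
q4 | 10[1]_10011   read 1 → write _, move L, go to q4
q4 | 1[0]__10011   read 0 → write 0, move R, go to q2
q2 | 10[_]_10011   read _ → write 1, move R, go to q4
q4 | 101[_]10011   read _ → write 1, move R, go to q1
q1 | 1011[1]0011   read 1 → write _, move L, go to q1
q1 | 101[1]_0011   read 1 → write _, move L, go to q1
q1 | 10[1]__0011   read 1 → write _, move L, go to q1
q1 | 1[0]___0011
M halts after 19 transitions.

19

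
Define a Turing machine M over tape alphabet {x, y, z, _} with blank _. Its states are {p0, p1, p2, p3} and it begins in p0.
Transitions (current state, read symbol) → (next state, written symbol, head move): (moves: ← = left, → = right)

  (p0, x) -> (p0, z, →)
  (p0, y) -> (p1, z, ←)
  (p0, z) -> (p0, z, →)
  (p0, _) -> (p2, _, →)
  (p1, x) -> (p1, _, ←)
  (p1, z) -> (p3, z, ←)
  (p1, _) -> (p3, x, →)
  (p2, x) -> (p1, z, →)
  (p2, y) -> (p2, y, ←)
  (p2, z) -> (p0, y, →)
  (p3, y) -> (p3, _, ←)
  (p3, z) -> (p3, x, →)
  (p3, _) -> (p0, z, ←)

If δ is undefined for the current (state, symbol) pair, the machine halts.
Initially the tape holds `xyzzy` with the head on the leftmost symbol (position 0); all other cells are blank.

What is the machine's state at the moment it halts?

p0 | __[x]yzzy___   read x → write z, move →, go to p0
p0 | __z[y]zzy___   read y → write z, move ←, go to p1
p1 | __[z]zzzy___   read z → write z, move ←, go to p3
p3 | _[_]zzzzy___   read _ → write z, move ←, go to p0
p0 | [_]zzzzzy___   read _ → write _, move →, go to p2
p2 | _[z]zzzzy___   read z → write y, move →, go to p0
p0 | _y[z]zzzy___   read z → write z, move →, go to p0
p0 | _yz[z]zzy___   read z → write z, move →, go to p0
p0 | _yzz[z]zy___   read z → write z, move →, go to p0
p0 | _yzzz[z]y___   read z → write z, move →, go to p0
p0 | _yzzzz[y]___   read y → write z, move ←, go to p1
p1 | _yzzz[z]z___   read z → write z, move ←, go to p3
p3 | _yzz[z]zz___   read z → write x, move →, go to p3
p3 | _yzzx[z]z___   read z → write x, move →, go to p3
p3 | _yzzxx[z]___   read z → write x, move →, go to p3
p3 | _yzzxxx[_]__   read _ → write z, move ←, go to p0
p0 | _yzzxx[x]z__   read x → write z, move →, go to p0
p0 | _yzzxxz[z]__   read z → write z, move →, go to p0
p0 | _yzzxxzz[_]_   read _ → write _, move →, go to p2
p2 | _yzzxxzz_[_]
No transition is defined for (p2, _); M halts in state p2.

p2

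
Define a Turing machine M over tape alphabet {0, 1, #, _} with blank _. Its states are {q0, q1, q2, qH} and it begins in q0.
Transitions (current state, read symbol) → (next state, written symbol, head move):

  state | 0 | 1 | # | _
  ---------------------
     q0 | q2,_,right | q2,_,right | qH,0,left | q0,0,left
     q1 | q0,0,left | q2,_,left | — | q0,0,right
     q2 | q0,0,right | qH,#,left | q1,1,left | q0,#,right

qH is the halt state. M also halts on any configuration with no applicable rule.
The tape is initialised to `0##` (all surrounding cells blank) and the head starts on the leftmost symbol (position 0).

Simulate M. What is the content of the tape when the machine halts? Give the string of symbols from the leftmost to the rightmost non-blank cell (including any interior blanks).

00_00

q0 | [0]##__   read 0 → write _, move right, go to q2
q2 | _[#]#__   read # → write 1, move left, go to q1
q1 | [_]1#__   read _ → write 0, move right, go to q0
q0 | 0[1]#__   read 1 → write _, move right, go to q2
q2 | 0_[#]__   read # → write 1, move left, go to q1
q1 | 0[_]1__   read _ → write 0, move right, go to q0
q0 | 00[1]__   read 1 → write _, move right, go to q2
q2 | 00_[_]_   read _ → write #, move right, go to q0
q0 | 00_#[_]   read _ → write 0, move left, go to q0
q0 | 00_[#]0   read # → write 0, move left, go to qH
qH | 00[_]00
The non-blank tape span at halt is 00_00.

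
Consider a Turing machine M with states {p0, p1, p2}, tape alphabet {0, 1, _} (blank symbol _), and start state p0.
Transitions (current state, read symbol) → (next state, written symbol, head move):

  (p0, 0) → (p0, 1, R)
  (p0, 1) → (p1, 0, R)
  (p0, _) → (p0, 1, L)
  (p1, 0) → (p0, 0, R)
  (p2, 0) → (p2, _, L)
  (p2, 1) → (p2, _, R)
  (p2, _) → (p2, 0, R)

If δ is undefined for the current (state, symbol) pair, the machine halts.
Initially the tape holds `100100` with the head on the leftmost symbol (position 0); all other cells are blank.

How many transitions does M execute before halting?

p0 | [1]00100_   read 1 → write 0, move R, go to p1
p1 | 0[0]0100_   read 0 → write 0, move R, go to p0
p0 | 00[0]100_   read 0 → write 1, move R, go to p0
p0 | 001[1]00_   read 1 → write 0, move R, go to p1
p1 | 0010[0]0_   read 0 → write 0, move R, go to p0
p0 | 00100[0]_   read 0 → write 1, move R, go to p0
p0 | 001001[_]   read _ → write 1, move L, go to p0
p0 | 00100[1]1   read 1 → write 0, move R, go to p1
p1 | 001000[1]
M halts after 8 transitions.

8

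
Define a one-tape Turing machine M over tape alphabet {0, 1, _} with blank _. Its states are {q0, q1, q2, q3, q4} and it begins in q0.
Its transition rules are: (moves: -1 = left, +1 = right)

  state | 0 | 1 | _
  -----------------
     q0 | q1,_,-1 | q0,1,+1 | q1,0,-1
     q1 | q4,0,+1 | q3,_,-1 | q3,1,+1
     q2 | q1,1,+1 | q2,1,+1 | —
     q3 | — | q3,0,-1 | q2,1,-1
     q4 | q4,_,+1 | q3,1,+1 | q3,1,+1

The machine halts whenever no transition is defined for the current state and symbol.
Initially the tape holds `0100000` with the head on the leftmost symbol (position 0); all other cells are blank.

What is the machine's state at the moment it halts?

q2

q0 | _[0]100000___   read 0 → write _, move -1, go to q1
q1 | [_]_100000___   read _ → write 1, move +1, go to q3
q3 | 1[_]100000___   read _ → write 1, move -1, go to q2
q2 | [1]1100000___   read 1 → write 1, move +1, go to q2
q2 | 1[1]100000___   read 1 → write 1, move +1, go to q2
q2 | 11[1]00000___   read 1 → write 1, move +1, go to q2
q2 | 111[0]0000___   read 0 → write 1, move +1, go to q1
q1 | 1111[0]000___   read 0 → write 0, move +1, go to q4
q4 | 11110[0]00___   read 0 → write _, move +1, go to q4
q4 | 11110_[0]0___   read 0 → write _, move +1, go to q4
q4 | 11110__[0]___   read 0 → write _, move +1, go to q4
q4 | 11110___[_]__   read _ → write 1, move +1, go to q3
q3 | 11110___1[_]_   read _ → write 1, move -1, go to q2
q2 | 11110___[1]1_   read 1 → write 1, move +1, go to q2
q2 | 11110___1[1]_   read 1 → write 1, move +1, go to q2
q2 | 11110___11[_]
No transition is defined for (q2, _); M halts in state q2.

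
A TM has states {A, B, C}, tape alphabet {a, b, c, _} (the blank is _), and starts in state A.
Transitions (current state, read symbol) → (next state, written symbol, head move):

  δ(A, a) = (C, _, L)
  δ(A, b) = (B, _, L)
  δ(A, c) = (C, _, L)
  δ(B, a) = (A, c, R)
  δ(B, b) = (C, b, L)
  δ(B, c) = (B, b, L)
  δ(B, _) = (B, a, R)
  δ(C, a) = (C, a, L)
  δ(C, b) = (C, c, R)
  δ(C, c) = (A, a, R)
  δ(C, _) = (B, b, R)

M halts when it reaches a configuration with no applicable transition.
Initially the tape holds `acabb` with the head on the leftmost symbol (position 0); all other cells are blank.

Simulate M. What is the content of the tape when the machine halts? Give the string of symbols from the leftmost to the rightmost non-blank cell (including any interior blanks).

ccc_b_b

A | __[a]cabb   read a → write _, move L, go to C
C | _[_]_cabb   read _ → write b, move R, go to B
B | _b[_]cabb   read _ → write a, move R, go to B
B | _ba[c]abb   read c → write b, move L, go to B
B | _b[a]babb   read a → write c, move R, go to A
A | _bc[b]abb   read b → write _, move L, go to B
B | _b[c]_abb   read c → write b, move L, go to B
B | _[b]b_abb   read b → write b, move L, go to C
C | [_]bb_abb   read _ → write b, move R, go to B
B | b[b]b_abb   read b → write b, move L, go to C
C | [b]bb_abb   read b → write c, move R, go to C
C | c[b]b_abb   read b → write c, move R, go to C
C | cc[b]_abb   read b → write c, move R, go to C
C | ccc[_]abb   read _ → write b, move R, go to B
B | cccb[a]bb   read a → write c, move R, go to A
A | cccbc[b]b   read b → write _, move L, go to B
B | cccb[c]_b   read c → write b, move L, go to B
B | ccc[b]b_b   read b → write b, move L, go to C
C | cc[c]bb_b   read c → write a, move R, go to A
A | cca[b]b_b   read b → write _, move L, go to B
B | cc[a]_b_b   read a → write c, move R, go to A
A | ccc[_]b_b
The non-blank tape span at halt is ccc_b_b.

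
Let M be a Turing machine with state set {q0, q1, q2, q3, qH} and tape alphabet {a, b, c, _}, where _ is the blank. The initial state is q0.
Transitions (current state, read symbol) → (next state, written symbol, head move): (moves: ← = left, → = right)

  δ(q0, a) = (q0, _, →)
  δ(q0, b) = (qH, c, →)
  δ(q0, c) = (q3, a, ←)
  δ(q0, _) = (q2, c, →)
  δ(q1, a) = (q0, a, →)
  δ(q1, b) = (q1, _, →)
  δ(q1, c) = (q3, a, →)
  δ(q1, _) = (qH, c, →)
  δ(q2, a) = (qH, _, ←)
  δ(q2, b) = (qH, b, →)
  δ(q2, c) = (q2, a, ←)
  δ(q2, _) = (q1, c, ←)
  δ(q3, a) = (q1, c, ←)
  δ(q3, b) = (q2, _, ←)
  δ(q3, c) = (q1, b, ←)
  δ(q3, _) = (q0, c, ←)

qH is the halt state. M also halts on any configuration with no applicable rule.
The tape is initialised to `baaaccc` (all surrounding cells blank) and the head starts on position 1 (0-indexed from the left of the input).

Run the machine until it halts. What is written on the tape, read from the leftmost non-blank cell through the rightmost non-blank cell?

ccaaacc

q0 | b[a]aaccc   read a → write _, move →, go to q0
q0 | b_[a]accc   read a → write _, move →, go to q0
q0 | b__[a]ccc   read a → write _, move →, go to q0
q0 | b___[c]cc   read c → write a, move ←, go to q3
q3 | b__[_]acc   read _ → write c, move ←, go to q0
q0 | b_[_]cacc   read _ → write c, move →, go to q2
q2 | b_c[c]acc   read c → write a, move ←, go to q2
q2 | b_[c]aacc   read c → write a, move ←, go to q2
q2 | b[_]aaacc   read _ → write c, move ←, go to q1
q1 | [b]caaacc   read b → write _, move →, go to q1
q1 | _[c]aaacc   read c → write a, move →, go to q3
q3 | _a[a]aacc   read a → write c, move ←, go to q1
q1 | _[a]caacc   read a → write a, move →, go to q0
q0 | _a[c]aacc   read c → write a, move ←, go to q3
q3 | _[a]aaacc   read a → write c, move ←, go to q1
q1 | [_]caaacc   read _ → write c, move →, go to qH
qH | c[c]aaacc
The non-blank tape span at halt is ccaaacc.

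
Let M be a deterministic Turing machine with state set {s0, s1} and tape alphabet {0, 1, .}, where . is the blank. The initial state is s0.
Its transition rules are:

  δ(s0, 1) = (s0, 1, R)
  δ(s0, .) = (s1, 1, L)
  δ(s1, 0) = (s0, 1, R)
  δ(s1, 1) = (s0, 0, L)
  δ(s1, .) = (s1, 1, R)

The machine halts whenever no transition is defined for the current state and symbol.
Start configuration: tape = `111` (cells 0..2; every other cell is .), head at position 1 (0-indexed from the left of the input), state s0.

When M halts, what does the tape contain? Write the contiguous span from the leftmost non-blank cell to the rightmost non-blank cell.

1101

state=s0 head=1 tape=1[1]1.   (s0,1)→(s0,1,R)
state=s0 head=2 tape=11[1].   (s0,1)→(s0,1,R)
state=s0 head=3 tape=111[.]   (s0,.)→(s1,1,L)
state=s1 head=2 tape=11[1]1   (s1,1)→(s0,0,L)
state=s0 head=1 tape=1[1]01   (s0,1)→(s0,1,R)
state=s0 head=2 tape=11[0]1
The non-blank tape span at halt is 1101.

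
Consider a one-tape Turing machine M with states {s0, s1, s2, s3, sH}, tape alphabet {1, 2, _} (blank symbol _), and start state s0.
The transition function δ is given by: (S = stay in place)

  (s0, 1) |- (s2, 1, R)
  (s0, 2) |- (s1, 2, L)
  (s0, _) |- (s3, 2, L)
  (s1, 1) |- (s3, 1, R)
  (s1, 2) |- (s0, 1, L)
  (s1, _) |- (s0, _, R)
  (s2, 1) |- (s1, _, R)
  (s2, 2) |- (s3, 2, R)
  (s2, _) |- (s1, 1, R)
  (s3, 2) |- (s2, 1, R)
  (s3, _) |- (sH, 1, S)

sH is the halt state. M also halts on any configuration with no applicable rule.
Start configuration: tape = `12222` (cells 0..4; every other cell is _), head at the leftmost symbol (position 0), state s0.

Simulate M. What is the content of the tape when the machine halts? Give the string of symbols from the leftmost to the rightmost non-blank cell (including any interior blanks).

12121112

state=s0 head=0 tape=[1]2222___   (s0,1)→(s2,1,R)
state=s2 head=1 tape=1[2]222___   (s2,2)→(s3,2,R)
state=s3 head=2 tape=12[2]22___   (s3,2)→(s2,1,R)
state=s2 head=3 tape=121[2]2___   (s2,2)→(s3,2,R)
state=s3 head=4 tape=1212[2]___   (s3,2)→(s2,1,R)
state=s2 head=5 tape=12121[_]__   (s2,_)→(s1,1,R)
state=s1 head=6 tape=121211[_]_   (s1,_)→(s0,_,R)
state=s0 head=7 tape=121211_[_]   (s0,_)→(s3,2,L)
state=s3 head=6 tape=121211[_]2   (s3,_)→(sH,1,S)
state=sH head=6 tape=121211[1]2
The non-blank tape span at halt is 12121112.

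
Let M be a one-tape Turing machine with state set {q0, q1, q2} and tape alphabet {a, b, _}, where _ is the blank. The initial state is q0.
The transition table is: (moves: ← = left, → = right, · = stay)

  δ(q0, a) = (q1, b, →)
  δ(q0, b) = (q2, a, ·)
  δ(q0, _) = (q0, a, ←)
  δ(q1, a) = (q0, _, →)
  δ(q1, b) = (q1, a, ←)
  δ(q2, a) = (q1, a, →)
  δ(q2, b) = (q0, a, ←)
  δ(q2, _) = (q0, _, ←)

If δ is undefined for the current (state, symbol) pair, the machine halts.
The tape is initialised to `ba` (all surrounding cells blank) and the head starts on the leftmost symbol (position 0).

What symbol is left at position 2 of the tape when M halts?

state=q0 head=0 tape=[b]a__   (q0,b)→(q2,a,·)
state=q2 head=0 tape=[a]a__   (q2,a)→(q1,a,→)
state=q1 head=1 tape=a[a]__   (q1,a)→(q0,_,→)
state=q0 head=2 tape=a_[_]_   (q0,_)→(q0,a,←)
state=q0 head=1 tape=a[_]a_   (q0,_)→(q0,a,←)
state=q0 head=0 tape=[a]aa_   (q0,a)→(q1,b,→)
state=q1 head=1 tape=b[a]a_   (q1,a)→(q0,_,→)
state=q0 head=2 tape=b_[a]_   (q0,a)→(q1,b,→)
state=q1 head=3 tape=b_b[_]
Cell 2 holds b when M halts.

b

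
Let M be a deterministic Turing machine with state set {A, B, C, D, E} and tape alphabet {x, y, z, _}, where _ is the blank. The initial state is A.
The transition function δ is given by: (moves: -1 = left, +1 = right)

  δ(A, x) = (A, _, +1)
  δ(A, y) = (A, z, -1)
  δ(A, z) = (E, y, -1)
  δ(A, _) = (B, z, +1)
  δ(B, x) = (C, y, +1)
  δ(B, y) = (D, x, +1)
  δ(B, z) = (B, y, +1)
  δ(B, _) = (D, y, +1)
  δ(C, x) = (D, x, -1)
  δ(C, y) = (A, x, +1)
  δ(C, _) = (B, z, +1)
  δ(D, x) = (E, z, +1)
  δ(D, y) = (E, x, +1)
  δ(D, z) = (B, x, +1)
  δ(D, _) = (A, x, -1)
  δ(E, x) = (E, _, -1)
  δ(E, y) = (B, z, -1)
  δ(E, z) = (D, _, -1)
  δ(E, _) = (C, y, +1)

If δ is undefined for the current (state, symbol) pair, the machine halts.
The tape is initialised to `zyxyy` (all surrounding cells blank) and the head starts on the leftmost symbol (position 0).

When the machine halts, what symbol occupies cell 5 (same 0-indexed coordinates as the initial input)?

A | _[z]yxyy____   read z → write y, move -1, go to E
E | [_]yyxyy____   read _ → write y, move +1, go to C
C | y[y]yxyy____   read y → write x, move +1, go to A
A | yx[y]xyy____   read y → write z, move -1, go to A
A | y[x]zxyy____   read x → write _, move +1, go to A
A | y_[z]xyy____   read z → write y, move -1, go to E
E | y[_]yxyy____   read _ → write y, move +1, go to C
C | yy[y]xyy____   read y → write x, move +1, go to A
A | yyx[x]yy____   read x → write _, move +1, go to A
A | yyx_[y]y____   read y → write z, move -1, go to A
A | yyx[_]zy____   read _ → write z, move +1, go to B
B | yyxz[z]y____   read z → write y, move +1, go to B
B | yyxzy[y]____   read y → write x, move +1, go to D
D | yyxzyx[_]___   read _ → write x, move -1, go to A
A | yyxzy[x]x___   read x → write _, move +1, go to A
A | yyxzy_[x]___   read x → write _, move +1, go to A
A | yyxzy__[_]__   read _ → write z, move +1, go to B
B | yyxzy__z[_]_   read _ → write y, move +1, go to D
D | yyxzy__zy[_]   read _ → write x, move -1, go to A
A | yyxzy__z[y]x   read y → write z, move -1, go to A
A | yyxzy__[z]zx   read z → write y, move -1, go to E
E | yyxzy_[_]yzx   read _ → write y, move +1, go to C
C | yyxzy_y[y]zx   read y → write x, move +1, go to A
A | yyxzy_yx[z]x   read z → write y, move -1, go to E
E | yyxzy_y[x]yx   read x → write _, move -1, go to E
E | yyxzy_[y]_yx   read y → write z, move -1, go to B
B | yyxzy[_]z_yx   read _ → write y, move +1, go to D
D | yyxzyy[z]_yx   read z → write x, move +1, go to B
B | yyxzyyx[_]yx   read _ → write y, move +1, go to D
D | yyxzyyxy[y]x   read y → write x, move +1, go to E
E | yyxzyyxyx[x]   read x → write _, move -1, go to E
E | yyxzyyxy[x]_   read x → write _, move -1, go to E
E | yyxzyyx[y]__   read y → write z, move -1, go to B
B | yyxzyy[x]z__   read x → write y, move +1, go to C
C | yyxzyyy[z]__
Cell 5 holds y when M halts.

y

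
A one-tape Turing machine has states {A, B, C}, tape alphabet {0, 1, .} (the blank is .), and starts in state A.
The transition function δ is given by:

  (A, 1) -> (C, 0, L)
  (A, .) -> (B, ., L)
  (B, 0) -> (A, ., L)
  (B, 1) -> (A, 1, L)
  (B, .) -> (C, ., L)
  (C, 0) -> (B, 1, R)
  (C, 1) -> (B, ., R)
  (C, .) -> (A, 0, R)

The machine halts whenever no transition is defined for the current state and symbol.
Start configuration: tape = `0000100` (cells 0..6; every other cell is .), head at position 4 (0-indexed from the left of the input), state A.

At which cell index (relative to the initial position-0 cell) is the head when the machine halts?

state=A head=4 tape=.0000[1]00   (A,1)→(C,0,L)
state=C head=3 tape=.000[0]000   (C,0)→(B,1,R)
state=B head=4 tape=.0001[0]00   (B,0)→(A,.,L)
state=A head=3 tape=.000[1].00   (A,1)→(C,0,L)
state=C head=2 tape=.00[0]0.00   (C,0)→(B,1,R)
state=B head=3 tape=.001[0].00   (B,0)→(A,.,L)
state=A head=2 tape=.00[1]..00   (A,1)→(C,0,L)
state=C head=1 tape=.0[0]0..00   (C,0)→(B,1,R)
state=B head=2 tape=.01[0]..00   (B,0)→(A,.,L)
state=A head=1 tape=.0[1]...00   (A,1)→(C,0,L)
state=C head=0 tape=.[0]0...00   (C,0)→(B,1,R)
state=B head=1 tape=.1[0]...00   (B,0)→(A,.,L)
state=A head=0 tape=.[1]....00   (A,1)→(C,0,L)
state=C head=-1 tape=[.]0....00   (C,.)→(A,0,R)
state=A head=0 tape=0[0]....00
At halt the head is at cell 0.

0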